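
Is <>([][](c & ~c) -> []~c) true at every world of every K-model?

Tableau for the negation ~<>([][](c & ~c) -> []~c):
1. ~<>([][](c & ~c) -> []~c), 0
The negation has an open branch (countermodel exists).

No, not valid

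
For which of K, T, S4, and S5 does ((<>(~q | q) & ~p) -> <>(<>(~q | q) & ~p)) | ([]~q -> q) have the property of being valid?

T-tableau for the negation ~(((<>(~q | q) & ~p) -> <>(<>(~q | q) & ~p)) | ([]~q -> q)):
1. ~(((<>(~q | q) & ~p) -> <>(<>(~q | q) & ~p)) | ([]~q -> q)), u
2. ~((<>(~q | q) & ~p) -> <>(<>(~q | q) & ~p)), u   [~|-rule on 1]
3. ~([]~q -> q), u   [~|-rule on 1]
4. <>(~q | q) & ~p, u   [~->-rule on 2]
5. ~<>(<>(~q | q) & ~p), u   [~->-rule on 2]
6. []~q, u   [~->-rule on 3]
7. ~q, u   [~->-rule on 3]
8. <>(~q | q), u   [&-rule on 4]
9. ~p, u   [&-rule on 4]
10. ~(<>(~q | q) & ~p), u   [~<>-rule on 5 via uRu]
11. ~<>(~q | q), u   [~&-rule on 10 (branches; this branch)]
12. ~(~q | q), u   [~<>-rule on 11 via uRu]
13. q, u   [~|-rule on 12]
Accessibility: uRu
Branch closes: q and ~q both at u.
Every branch closes (one shown): valid in T, hence also in S4, S5 (every theorem of T is a theorem of S4 and S5).
K-tableau for the negation ~(((<>(~q | q) & ~p) -> <>(<>(~q | q) & ~p)) | ([]~q -> q)):
1. ~(((<>(~q | q) & ~p) -> <>(<>(~q | q) & ~p)) | ([]~q -> q)), u
2. ~((<>(~q | q) & ~p) -> <>(<>(~q | q) & ~p)), u   [~|-rule on 1]
3. ~([]~q -> q), u   [~|-rule on 1]
4. <>(~q | q) & ~p, u   [~->-rule on 2]
5. ~<>(<>(~q | q) & ~p), u   [~->-rule on 2]
6. []~q, u   [~->-rule on 3]
7. ~q, u   [~->-rule on 3]
8. <>(~q | q), u   [&-rule on 4]
9. ~p, u   [&-rule on 4]
10. ~q | q, v   [<>-rule on 8: fresh world v, uRv]
11. ~(<>(~q | q) & ~p), v   [~<>-rule on 5 via uRv]
12. ~q, v   [[]-rule on 6 via uRv]
13. p, v   [~&-rule on 11 (branches; this branch)]
Accessibility: uRv
Complete open branch: countermodel on a K-frame, so not valid in K.

T, S4, S5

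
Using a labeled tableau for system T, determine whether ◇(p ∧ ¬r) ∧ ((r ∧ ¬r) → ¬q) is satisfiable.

Satisfiable

1. ◇(p ∧ ¬r) ∧ ((r ∧ ¬r) → ¬q), 0
2. ◇(p ∧ ¬r), 0
3. (r ∧ ¬r) → ¬q, 0
4. ¬q, 0
5. p ∧ ¬r, 1
6. p, 1
7. ¬r, 1
Accessibility: 0R0, 0R1, 1R1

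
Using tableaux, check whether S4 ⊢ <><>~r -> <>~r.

Valid in S4

Tableau for the negation ~(<><>~r -> <>~r):
1. ~(<><>~r -> <>~r), u
2. <><>~r, u   [~->-rule on 1]
3. ~<>~r, u   [~->-rule on 1]
4. r, u   [~<>-rule on 3 via uRu]
5. <>~r, v   [<>-rule on 2: fresh world v, uRv]
6. r, v   [~<>-rule on 3 via uRv]
7. ~r, w   [<>-rule on 5: fresh world w, vRw]
8. r, w   [~<>-rule on 3 via uRw]
Accessibility: uRu, uRv, uRw, vRv, vRw, wRw
Branch closes: r and ~r both at w.
Every branch of the negation's tableau closes; the branch above is one of them.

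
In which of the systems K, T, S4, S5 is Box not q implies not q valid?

K-tableau for the negation not (Box not q implies not q):
1. not (Box not q implies not q), u
2. Box not q, u
3. q, u
Complete open branch: countermodel on a K-frame, so not valid in K.
T-tableau for the negation not (Box not q implies not q):
1. not (Box not q implies not q), u
2. Box not q, u
3. q, u
4. not q, u
Accessibility: uRu
Branch closes: q and not q both at u.
Every branch closes (one shown): valid in T, hence also in S4, S5 (every theorem of T is a theorem of S4 and S5).

T, S4, S5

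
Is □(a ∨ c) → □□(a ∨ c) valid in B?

Tableau for the negation ¬(□(a ∨ c) → □□(a ∨ c)):
1. ¬(□(a ∨ c) → □□(a ∨ c)), 0
2. □(a ∨ c), 0
3. ¬□□(a ∨ c), 0
4. a ∨ c, 0
5. c, 0
6. ¬□(a ∨ c), 1
7. a ∨ c, 1
8. c, 1
9. ¬(a ∨ c), 2
10. ¬a, 2
11. ¬c, 2
Accessibility: 0R0, 0R1, 1R0, 1R1, 1R2, 2R1, 2R2
The negation has an open branch (countermodel exists).

Not valid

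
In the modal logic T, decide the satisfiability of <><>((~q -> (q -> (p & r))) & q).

Satisfiable

1. <><>((~q -> (q -> (p & r))) & q), u
2. <>((~q -> (q -> (p & r))) & q), v   [<>-rule on 1: fresh world v, uRv]
3. (~q -> (q -> (p & r))) & q, w   [<>-rule on 2: fresh world w, vRw]
4. ~q -> (q -> (p & r)), w   [&-rule on 3]
5. q, w   [&-rule on 3]
6. q -> (p & r), w   [->-rule on 4 (branches; this branch)]
7. p & r, w   [->-rule on 6 (branches; this branch)]
8. p, w   [&-rule on 7]
9. r, w   [&-rule on 7]
Accessibility: uRu, uRv, vRv, vRw, wRw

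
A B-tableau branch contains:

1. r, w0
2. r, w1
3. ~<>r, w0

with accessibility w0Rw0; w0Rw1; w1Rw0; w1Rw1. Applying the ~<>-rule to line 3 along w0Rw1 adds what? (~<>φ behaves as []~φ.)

~r, w1

~<>φ behaves as []~φ: propagate the negated body to each accessible world.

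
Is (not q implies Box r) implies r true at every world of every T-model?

Tableau for the negation not ((not q implies Box r) implies r):
1. not ((not q implies Box r) implies r), u
2. not q implies Box r, u
3. not r, u
4. q, u
Accessibility: uRu
The negation has an open branch (countermodel exists).

Invalid (countermodel exists)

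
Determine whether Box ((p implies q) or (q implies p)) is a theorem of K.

Valid

Tableau for the negation not Box ((p implies q) or (q implies p)):
1. not Box ((p implies q) or (q implies p)), u
2. not ((p implies q) or (q implies p)), v
3. not (p implies q), v
4. not (q implies p), v
5. p, v
6. not q, v
7. q, v
8. not p, v
Accessibility: uRv
Branch closes: q and not q both at v.
Every branch of the negation's tableau closes; the branch above is one of them.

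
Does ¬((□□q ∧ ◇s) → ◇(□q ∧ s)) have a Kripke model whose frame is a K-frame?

1. ¬((□□q ∧ ◇s) → ◇(□q ∧ s)), w0
2. □□q ∧ ◇s, w0
3. ¬◇(□q ∧ s), w0
4. □□q, w0
5. ◇s, w0
6. s, w1
7. ¬(□q ∧ s), w1
8. □q, w1
9. ¬□q, w1
10. ¬q, w2
11. q, w2
Accessibility: w0Rw1, w1Rw2
Branch closes: q and ¬q both at w2.
All branches of the tableau close; one closing branch shown above.

Unsatisfiable (every branch closes)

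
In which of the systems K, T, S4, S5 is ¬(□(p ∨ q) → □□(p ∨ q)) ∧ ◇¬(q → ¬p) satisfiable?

K, T

S4-tableau for the formula:
1. ¬(□(p ∨ q) → □□(p ∨ q)) ∧ ◇¬(q → ¬p), w0
2. ¬(□(p ∨ q) → □□(p ∨ q)), w0
3. ◇¬(q → ¬p), w0
4. □(p ∨ q), w0
5. ¬□□(p ∨ q), w0
6. p ∨ q, w0
7. q, w0
8. ¬(q → ¬p), w1
9. q, w1
10. p, w1
11. p ∨ q, w1
12. ¬□(p ∨ q), w2
13. p ∨ q, w2
14. q, w2
15. ¬(p ∨ q), w3
16. ¬p, w3
17. ¬q, w3
18. p ∨ q, w3
19. q, w3
Accessibility: w0Rw0, w0Rw1, w0Rw2, w0Rw3, w1Rw1, w2Rw2, w2Rw3, w3Rw3
Branch closes: q and ¬q both at w3.
Every branch closes (one shown): unsatisfiable in S4, hence also in S5 (every S5-frame is an S4-frame).
T-tableau for the formula:
1. ¬(□(p ∨ q) → □□(p ∨ q)) ∧ ◇¬(q → ¬p), w0
2. ¬(□(p ∨ q) → □□(p ∨ q)), w0
3. ◇¬(q → ¬p), w0
4. □(p ∨ q), w0
5. ¬□□(p ∨ q), w0
6. p ∨ q, w0
7. q, w0
8. ¬(q → ¬p), w1
9. q, w1
10. p, w1
11. p ∨ q, w1
12. ¬□(p ∨ q), w2
13. p ∨ q, w2
14. q, w2
15. ¬(p ∨ q), w3
16. ¬p, w3
17. ¬q, w3
Accessibility: w0Rw0, w0Rw1, w0Rw2, w1Rw1, w2Rw2, w2Rw3, w3Rw3
Complete open branch: satisfiable in T, hence also in K (this T-model is also a K-model).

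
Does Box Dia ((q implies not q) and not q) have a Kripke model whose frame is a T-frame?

1. Box Dia ((q implies not q) and not q), 0
2. Dia ((q implies not q) and not q), 0
3. (q implies not q) and not q, 1
4. q implies not q, 1
5. not q, 1
6. Dia ((q implies not q) and not q), 1
7. (q implies not q) and not q, 2
8. q implies not q, 2
9. not q, 2
Accessibility: 0R0, 0R1, 1R1, 1R2, 2R2

Satisfiable (open branch found)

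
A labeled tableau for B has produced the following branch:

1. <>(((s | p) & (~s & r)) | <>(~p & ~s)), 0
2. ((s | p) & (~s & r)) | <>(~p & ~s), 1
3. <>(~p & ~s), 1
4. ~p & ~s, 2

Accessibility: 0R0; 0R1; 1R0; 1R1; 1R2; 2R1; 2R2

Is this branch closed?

Open

There is no literal clash: for every atom and world, at most one sign appears.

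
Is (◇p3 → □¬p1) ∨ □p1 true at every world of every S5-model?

Not valid

Tableau for the negation ¬((◇p3 → □¬p1) ∨ □p1):
1. ¬((◇p3 → □¬p1) ∨ □p1), w0
2. ¬(◇p3 → □¬p1), w0
3. ¬□p1, w0
4. ◇p3, w0
5. ¬□¬p1, w0
6. ¬p1, w1
7. p3, w2
8. p1, w3
Accessibility: w0Rw0, w0Rw1, w0Rw2, w0Rw3, w1Rw0, w1Rw1, w1Rw2, w1Rw3, w2Rw0, w2Rw1, w2Rw2, w2Rw3, w3Rw0, w3Rw1, w3Rw2, w3Rw3
The negation has an open branch (countermodel exists).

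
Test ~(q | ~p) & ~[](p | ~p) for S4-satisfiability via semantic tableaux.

No, unsatisfiable

1. ~(q | ~p) & ~[](p | ~p), 0
2. ~(q | ~p), 0
3. ~[](p | ~p), 0
4. ~q, 0
5. p, 0
6. ~(p | ~p), 1
7. ~p, 1
8. p, 1
Accessibility: 0R0, 0R1, 1R1
Branch closes: p and ~p both at 1.
(One branch shown.) All branches close.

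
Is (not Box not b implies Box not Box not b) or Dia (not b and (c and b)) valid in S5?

Valid

Tableau for the negation not ((not Box not b implies Box not Box not b) or Dia (not b and (c and b))):
1. not ((not Box not b implies Box not Box not b) or Dia (not b and (c and b))), u
2. not (not Box not b implies Box not Box not b), u   [neg-or-rule on 1]
3. not Dia (not b and (c and b)), u   [neg-or-rule on 1]
4. not Box not b, u   [neg-implies-rule on 2]
5. not Box not Box not b, u   [neg-implies-rule on 2]
6. not (not b and (c and b)), u   [neg-Dia-rule on 3 via uRu]
7. not (c and b), u   [neg-and-rule on 6 (branches; this branch)]
8. not c, u   [neg-and-rule on 7 (branches; this branch)]
9. b, v   [neg-Box-rule on 4: fresh world v, uRv]
10. not (not b and (c and b)), v   [neg-Dia-rule on 3 via uRv]
11. not (c and b), v   [neg-and-rule on 10 (branches; this branch)]
12. not c, v   [neg-and-rule on 11 (branches; this branch)]
13. Box not b, w   [neg-Box-rule on 5: fresh world w, uRw]
14. not (not b and (c and b)), w   [neg-Dia-rule on 3 via uRw]
15. not b, u   [Box-rule on 13 via wRu]
16. not b, v   [Box-rule on 13 via wRv]
Accessibility: uRu, uRv, uRw, vRu, vRv, vRw, wRu, wRv, wRw
Branch closes: b and not b both at v.
Every branch of the negation's tableau closes; the branch above is one of them.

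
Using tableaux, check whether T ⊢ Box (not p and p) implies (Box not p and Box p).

Tableau for the negation not (Box (not p and p) implies (Box not p and Box p)):
1. not (Box (not p and p) implies (Box not p and Box p)), 0
2. Box (not p and p), 0
3. not (Box not p and Box p), 0
4. not p and p, 0
5. not p, 0
6. p, 0
Accessibility: 0R0
Branch closes: p and not p both at 0.
All branches of the negation close; one closing branch shown above.

Valid in T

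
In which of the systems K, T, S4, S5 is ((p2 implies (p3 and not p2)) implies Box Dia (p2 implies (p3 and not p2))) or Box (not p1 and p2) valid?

S5

S4-tableau for the negation not (((p2 implies (p3 and not p2)) implies Box Dia (p2 implies (p3 and not p2))) or Box (not p1 and p2)):
1. not (((p2 implies (p3 and not p2)) implies Box Dia (p2 implies (p3 and not p2))) or Box (not p1 and p2)), u
2. not ((p2 implies (p3 and not p2)) implies Box Dia (p2 implies (p3 and not p2))), u
3. not Box (not p1 and p2), u
4. p2 implies (p3 and not p2), u
5. not Box Dia (p2 implies (p3 and not p2)), u
6. p3 and not p2, u
7. p3, u
8. not p2, u
9. not (not p1 and p2), v
10. not p2, v
11. not Dia (p2 implies (p3 and not p2)), w
12. not (p2 implies (p3 and not p2)), w
13. p2, w
14. not (p3 and not p2), w
Accessibility: uRu, uRv, uRw, vRv, wRw
Complete open branch: countermodel on an S4-frame, so not valid in S4, nor in K, T (the same frame is also a K-frame and a T-frame).
S5-tableau for the negation not (((p2 implies (p3 and not p2)) implies Box Dia (p2 implies (p3 and not p2))) or Box (not p1 and p2)):
1. not (((p2 implies (p3 and not p2)) implies Box Dia (p2 implies (p3 and not p2))) or Box (not p1 and p2)), u
2. not ((p2 implies (p3 and not p2)) implies Box Dia (p2 implies (p3 and not p2))), u
3. not Box (not p1 and p2), u
4. p2 implies (p3 and not p2), u
5. not Box Dia (p2 implies (p3 and not p2)), u
6. p3 and not p2, u
7. p3, u
8. not p2, u
9. not (not p1 and p2), v
10. not p2, v
11. not Dia (p2 implies (p3 and not p2)), w
12. not (p2 implies (p3 and not p2)), u
13. p2, u
14. not (p3 and not p2), u
Accessibility: uRu, uRv, uRw, vRu, vRv, vRw, wRu, wRv, wRw
Branch closes: p2 and not p2 both at u.
Every branch closes (one shown): valid in S5.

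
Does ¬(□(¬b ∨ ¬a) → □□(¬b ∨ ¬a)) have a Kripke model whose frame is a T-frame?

Satisfiable (open branch found)

1. ¬(□(¬b ∨ ¬a) → □□(¬b ∨ ¬a)), 0
2. □(¬b ∨ ¬a), 0   [¬→-rule on 1]
3. ¬□□(¬b ∨ ¬a), 0   [¬→-rule on 1]
4. ¬b ∨ ¬a, 0   [□-rule on 2 via 0R0]
5. ¬a, 0   [∨-rule on 4 (branches; this branch)]
6. ¬□(¬b ∨ ¬a), 1   [¬□-rule on 3: fresh world 1, 0R1]
7. ¬b ∨ ¬a, 1   [□-rule on 2 via 0R1]
8. ¬a, 1   [∨-rule on 7 (branches; this branch)]
9. ¬(¬b ∨ ¬a), 2   [¬□-rule on 6: fresh world 2, 1R2]
10. b, 2   [¬∨-rule on 9]
11. a, 2   [¬∨-rule on 9]
Accessibility: 0R0, 0R1, 1R1, 1R2, 2R2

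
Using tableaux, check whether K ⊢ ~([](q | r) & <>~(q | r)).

Valid

Tableau for the negation [](q | r) & <>~(q | r):
1. [](q | r) & <>~(q | r), w0
2. [](q | r), w0
3. <>~(q | r), w0
4. ~(q | r), w1
5. ~q, w1
6. ~r, w1
7. q | r, w1
8. r, w1
Accessibility: w0Rw1
Branch closes: r and ~r both at w1.
Every branch of the negation's tableau closes; the branch above is one of them.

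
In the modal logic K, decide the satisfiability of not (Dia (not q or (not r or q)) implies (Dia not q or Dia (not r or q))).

Unsatisfiable (every branch closes)

1. not (Dia (not q or (not r or q)) implies (Dia not q or Dia (not r or q))), u
2. Dia (not q or (not r or q)), u
3. not (Dia not q or Dia (not r or q)), u
4. not Dia not q, u
5. not Dia (not r or q), u
6. not q or (not r or q), v
7. q, v
8. not (not r or q), v
9. r, v
10. not q, v
Accessibility: uRv
Branch closes: q and not q both at v.
(One branch shown.) All branches close.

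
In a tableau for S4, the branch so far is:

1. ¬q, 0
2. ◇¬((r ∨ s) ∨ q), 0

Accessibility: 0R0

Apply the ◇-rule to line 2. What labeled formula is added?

a fresh world 1 with 0R1, and ¬((r ∨ s) ∨ q) at 1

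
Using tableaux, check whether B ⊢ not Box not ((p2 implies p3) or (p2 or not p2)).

Tableau for the negation Box not ((p2 implies p3) or (p2 or not p2)):
1. Box not ((p2 implies p3) or (p2 or not p2)), 0
2. not ((p2 implies p3) or (p2 or not p2)), 0
3. not (p2 implies p3), 0
4. not (p2 or not p2), 0
5. p2, 0
6. not p3, 0
7. not p2, 0
Accessibility: 0R0
Branch closes: p2 and not p2 both at 0.
All branches of the negation close; one closing branch shown above.

Valid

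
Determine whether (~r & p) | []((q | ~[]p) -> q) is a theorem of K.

Tableau for the negation ~((~r & p) | []((q | ~[]p) -> q)):
1. ~((~r & p) | []((q | ~[]p) -> q)), u
2. ~(~r & p), u   [~|-rule on 1]
3. ~[]((q | ~[]p) -> q), u   [~|-rule on 1]
4. ~p, u   [~&-rule on 2 (branches; this branch)]
5. ~((q | ~[]p) -> q), v   [~[]-rule on 3: fresh world v, uRv]
6. q | ~[]p, v   [~->-rule on 5]
7. ~q, v   [~->-rule on 5]
8. ~[]p, v   [|-rule on 6 (branches; this branch)]
9. ~p, w   [~[]-rule on 8: fresh world w, vRw]
Accessibility: uRv, vRw
The negation has an open branch (countermodel exists).

Not valid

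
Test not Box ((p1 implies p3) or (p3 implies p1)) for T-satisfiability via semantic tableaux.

No, unsatisfiable

1. not Box ((p1 implies p3) or (p3 implies p1)), u
2. not ((p1 implies p3) or (p3 implies p1)), v   [neg-Box-rule on 1: fresh world v, uRv]
3. not (p1 implies p3), v   [neg-or-rule on 2]
4. not (p3 implies p1), v   [neg-or-rule on 2]
5. p1, v   [neg-implies-rule on 3]
6. not p3, v   [neg-implies-rule on 3]
7. p3, v   [neg-implies-rule on 4]
8. not p1, v   [neg-implies-rule on 4]
Accessibility: uRu, uRv, vRv
Branch closes: p3 and not p3 both at v.
Every branch closes; the branch above is one of them.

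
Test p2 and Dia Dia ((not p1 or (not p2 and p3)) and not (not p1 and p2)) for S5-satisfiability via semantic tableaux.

1. p2 and Dia Dia ((not p1 or (not p2 and p3)) and not (not p1 and p2)), w0
2. p2, w0   [and-rule on 1]
3. Dia Dia ((not p1 or (not p2 and p3)) and not (not p1 and p2)), w0   [and-rule on 1]
4. Dia ((not p1 or (not p2 and p3)) and not (not p1 and p2)), w1   [Dia-rule on 3: fresh world w1, w0Rw1]
5. (not p1 or (not p2 and p3)) and not (not p1 and p2), w2   [Dia-rule on 4: fresh world w2, w1Rw2]
6. not p1 or (not p2 and p3), w2   [and-rule on 5]
7. not (not p1 and p2), w2   [and-rule on 5]
8. not p2 and p3, w2   [or-rule on 6 (branches; this branch)]
9. not p2, w2   [and-rule on 8]
10. p3, w2   [and-rule on 8]
Accessibility: w0Rw0, w0Rw1, w0Rw2, w1Rw0, w1Rw1, w1Rw2, w2Rw0, w2Rw1, w2Rw2

Satisfiable (open branch found)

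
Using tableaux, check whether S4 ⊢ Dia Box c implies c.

Tableau for the negation not (Dia Box c implies c):
1. not (Dia Box c implies c), w0
2. Dia Box c, w0
3. not c, w0
4. Box c, w1
5. c, w1
Accessibility: w0Rw0, w0Rw1, w1Rw1
The negation has an open branch (countermodel exists).

Not valid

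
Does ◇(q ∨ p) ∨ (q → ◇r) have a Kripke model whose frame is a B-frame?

Satisfiable

1. ◇(q ∨ p) ∨ (q → ◇r), w0
2. q → ◇r, w0   [∨-rule on 1 (branches; this branch)]
3. ◇r, w0   [→-rule on 2 (branches; this branch)]
4. r, w1   [◇-rule on 3: fresh world w1, w0Rw1]
Accessibility: w0Rw0, w0Rw1, w1Rw0, w1Rw1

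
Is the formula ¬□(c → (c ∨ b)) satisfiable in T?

1. ¬□(c → (c ∨ b)), w0
2. ¬(c → (c ∨ b)), w1
3. c, w1
4. ¬(c ∨ b), w1
5. ¬c, w1
6. ¬b, w1
Accessibility: w0Rw0, w0Rw1, w1Rw1
Branch closes: c and ¬c both at w1.
All branches of the tableau close; one closing branch shown above.

No, unsatisfiable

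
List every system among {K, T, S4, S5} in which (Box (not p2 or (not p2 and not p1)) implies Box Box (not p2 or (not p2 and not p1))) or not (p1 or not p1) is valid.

S4-tableau for the negation not ((Box (not p2 or (not p2 and not p1)) implies Box Box (not p2 or (not p2 and not p1))) or not (p1 or not p1)):
1. not ((Box (not p2 or (not p2 and not p1)) implies Box Box (not p2 or (not p2 and not p1))) or not (p1 or not p1)), 0
2. not (Box (not p2 or (not p2 and not p1)) implies Box Box (not p2 or (not p2 and not p1))), 0   [neg-or-rule on 1]
3. p1 or not p1, 0   [neg-or-rule on 1]
4. Box (not p2 or (not p2 and not p1)), 0   [neg-implies-rule on 2]
5. not Box Box (not p2 or (not p2 and not p1)), 0   [neg-implies-rule on 2]
6. not p2 or (not p2 and not p1), 0   [Box-rule on 4 via 0R0]
7. not p1, 0   [or-rule on 3 (branches; this branch)]
8. not p2 and not p1, 0   [or-rule on 6 (branches; this branch)]
9. not p2, 0   [and-rule on 8]
10. not Box (not p2 or (not p2 and not p1)), 1   [neg-Box-rule on 5: fresh world 1, 0R1]
11. not p2 or (not p2 and not p1), 1   [Box-rule on 4 via 0R1]
12. not p2 and not p1, 1   [or-rule on 11 (branches; this branch)]
13. not p2, 1   [and-rule on 12]
14. not p1, 1   [and-rule on 12]
15. not (not p2 or (not p2 and not p1)), 2   [neg-Box-rule on 10: fresh world 2, 1R2]
16. p2, 2   [neg-or-rule on 15]
17. not (not p2 and not p1), 2   [neg-or-rule on 15]
18. not p2 or (not p2 and not p1), 2   [Box-rule on 4 via 0R2]
19. p1, 2   [neg-and-rule on 17 (branches; this branch)]
20. not p2 and not p1, 2   [or-rule on 18 (branches; this branch)]
21. not p2, 2   [and-rule on 20]
22. not p1, 2   [and-rule on 20]
Accessibility: 0R0, 0R1, 0R2, 1R1, 1R2, 2R2
Branch closes: p2 and not p2 both at 2.
Every branch closes (one shown): valid in S4, hence also in S5 (every theorem of S4 is a theorem of S5).
T-tableau for the negation not ((Box (not p2 or (not p2 and not p1)) implies Box Box (not p2 or (not p2 and not p1))) or not (p1 or not p1)):
1. not ((Box (not p2 or (not p2 and not p1)) implies Box Box (not p2 or (not p2 and not p1))) or not (p1 or not p1)), 0
2. not (Box (not p2 or (not p2 and not p1)) implies Box Box (not p2 or (not p2 and not p1))), 0   [neg-or-rule on 1]
3. p1 or not p1, 0   [neg-or-rule on 1]
4. Box (not p2 or (not p2 and not p1)), 0   [neg-implies-rule on 2]
5. not Box Box (not p2 or (not p2 and not p1)), 0   [neg-implies-rule on 2]
6. not p2 or (not p2 and not p1), 0   [Box-rule on 4 via 0R0]
7. not p1, 0   [or-rule on 3 (branches; this branch)]
8. not p2 and not p1, 0   [or-rule on 6 (branches; this branch)]
9. not p2, 0   [and-rule on 8]
10. not Box (not p2 or (not p2 and not p1)), 1   [neg-Box-rule on 5: fresh world 1, 0R1]
11. not p2 or (not p2 and not p1), 1   [Box-rule on 4 via 0R1]
12. not p2 and not p1, 1   [or-rule on 11 (branches; this branch)]
13. not p2, 1   [and-rule on 12]
14. not p1, 1   [and-rule on 12]
15. not (not p2 or (not p2 and not p1)), 2   [neg-Box-rule on 10: fresh world 2, 1R2]
16. p2, 2   [neg-or-rule on 15]
17. not (not p2 and not p1), 2   [neg-or-rule on 15]
18. p1, 2   [neg-and-rule on 17 (branches; this branch)]
Accessibility: 0R0, 0R1, 1R1, 1R2, 2R2
Complete open branch: countermodel on a T-frame, so not valid in T, nor in K (the same frame is also a K-frame).

S4, S5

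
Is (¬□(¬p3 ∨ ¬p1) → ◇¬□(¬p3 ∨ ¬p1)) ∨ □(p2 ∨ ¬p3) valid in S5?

Tableau for the negation ¬((¬□(¬p3 ∨ ¬p1) → ◇¬□(¬p3 ∨ ¬p1)) ∨ □(p2 ∨ ¬p3)):
1. ¬((¬□(¬p3 ∨ ¬p1) → ◇¬□(¬p3 ∨ ¬p1)) ∨ □(p2 ∨ ¬p3)), u
2. ¬(¬□(¬p3 ∨ ¬p1) → ◇¬□(¬p3 ∨ ¬p1)), u
3. ¬□(p2 ∨ ¬p3), u
4. ¬□(¬p3 ∨ ¬p1), u
5. ¬◇¬□(¬p3 ∨ ¬p1), u
6. □(¬p3 ∨ ¬p1), u
7. ¬p3 ∨ ¬p1, u
8. ¬p1, u
9. ¬(p2 ∨ ¬p3), v
10. ¬p2, v
11. p3, v
12. □(¬p3 ∨ ¬p1), v
13. ¬p3 ∨ ¬p1, v
14. ¬p1, v
15. ¬(¬p3 ∨ ¬p1), w
16. p3, w
17. p1, w
18. □(¬p3 ∨ ¬p1), w
19. ¬p3 ∨ ¬p1, w
20. ¬p1, w
Accessibility: uRu, uRv, uRw, vRu, vRv, vRw, wRu, wRv, wRw
Branch closes: p1 and ¬p1 both at w.
All branches of the negation close; one closing branch shown above.

Yes, valid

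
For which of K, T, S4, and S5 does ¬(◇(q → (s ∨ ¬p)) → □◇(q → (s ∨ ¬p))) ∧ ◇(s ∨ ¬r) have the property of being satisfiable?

K, T, S4

S5-tableau for the formula:
1. ¬(◇(q → (s ∨ ¬p)) → □◇(q → (s ∨ ¬p))) ∧ ◇(s ∨ ¬r), u
2. ¬(◇(q → (s ∨ ¬p)) → □◇(q → (s ∨ ¬p))), u
3. ◇(s ∨ ¬r), u
4. ◇(q → (s ∨ ¬p)), u
5. ¬□◇(q → (s ∨ ¬p)), u
6. s ∨ ¬r, v
7. ¬r, v
8. q → (s ∨ ¬p), w
9. s ∨ ¬p, w
10. ¬p, w
11. ¬◇(q → (s ∨ ¬p)), x
12. ¬(q → (s ∨ ¬p)), u
13. q, u
14. ¬(s ∨ ¬p), u
15. ¬s, u
16. p, u
17. ¬(q → (s ∨ ¬p)), v
18. q, v
19. ¬(s ∨ ¬p), v
20. ¬s, v
21. p, v
22. ¬(q → (s ∨ ¬p)), w
23. q, w
24. ¬(s ∨ ¬p), w
25. ¬s, w
26. p, w
Accessibility: uRu, uRv, uRw, uRx, vRu, vRv, vRw, vRx, wRu, wRv, wRw, wRx, xRu, xRv, xRw, xRx
Branch closes: p and ¬p both at w.
Every branch closes (one shown): unsatisfiable in S5.
S4-tableau for the formula:
1. ¬(◇(q → (s ∨ ¬p)) → □◇(q → (s ∨ ¬p))) ∧ ◇(s ∨ ¬r), u
2. ¬(◇(q → (s ∨ ¬p)) → □◇(q → (s ∨ ¬p))), u
3. ◇(s ∨ ¬r), u
4. ◇(q → (s ∨ ¬p)), u
5. ¬□◇(q → (s ∨ ¬p)), u
6. s ∨ ¬r, v
7. ¬r, v
8. q → (s ∨ ¬p), w
9. s ∨ ¬p, w
10. ¬p, w
11. ¬◇(q → (s ∨ ¬p)), x
12. ¬(q → (s ∨ ¬p)), x
13. q, x
14. ¬(s ∨ ¬p), x
15. ¬s, x
16. p, x
Accessibility: uRu, uRv, uRw, uRx, vRv, wRw, xRx
Complete open branch: satisfiable in S4, hence also in K, T (this S4-model is also a K-model and a T-model).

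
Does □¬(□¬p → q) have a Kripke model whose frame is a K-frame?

Yes, satisfiable

1. □¬(□¬p → q), u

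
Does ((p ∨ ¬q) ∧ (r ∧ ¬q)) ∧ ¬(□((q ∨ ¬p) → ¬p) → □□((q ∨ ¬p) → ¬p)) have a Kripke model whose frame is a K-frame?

Yes, satisfiable

1. ((p ∨ ¬q) ∧ (r ∧ ¬q)) ∧ ¬(□((q ∨ ¬p) → ¬p) → □□((q ∨ ¬p) → ¬p)), u
2. (p ∨ ¬q) ∧ (r ∧ ¬q), u   [∧-rule on 1]
3. ¬(□((q ∨ ¬p) → ¬p) → □□((q ∨ ¬p) → ¬p)), u   [∧-rule on 1]
4. p ∨ ¬q, u   [∧-rule on 2]
5. r ∧ ¬q, u   [∧-rule on 2]
6. □((q ∨ ¬p) → ¬p), u   [¬→-rule on 3]
7. ¬□□((q ∨ ¬p) → ¬p), u   [¬→-rule on 3]
8. r, u   [∧-rule on 5]
9. ¬q, u   [∧-rule on 5]
10. ¬□((q ∨ ¬p) → ¬p), v   [¬□-rule on 7: fresh world v, uRv]
11. (q ∨ ¬p) → ¬p, v   [□-rule on 6 via uRv]
12. ¬p, v   [→-rule on 11 (branches; this branch)]
13. ¬((q ∨ ¬p) → ¬p), w   [¬□-rule on 10: fresh world w, vRw]
14. q ∨ ¬p, w   [¬→-rule on 13]
15. p, w   [¬→-rule on 13]
16. q, w   [∨-rule on 14 (branches; this branch)]
Accessibility: uRv, vRw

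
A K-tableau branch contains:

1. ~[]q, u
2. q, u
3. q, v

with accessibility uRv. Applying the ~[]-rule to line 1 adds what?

a fresh world w with uRw, and ~q at w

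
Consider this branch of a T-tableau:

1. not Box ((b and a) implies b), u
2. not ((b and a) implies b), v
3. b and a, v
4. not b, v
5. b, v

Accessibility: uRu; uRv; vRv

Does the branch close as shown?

Both b and not b appear at v.

Closed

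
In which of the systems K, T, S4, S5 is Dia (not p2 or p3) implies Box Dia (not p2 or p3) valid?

S4-tableau for the negation not (Dia (not p2 or p3) implies Box Dia (not p2 or p3)):
1. not (Dia (not p2 or p3) implies Box Dia (not p2 or p3)), w0
2. Dia (not p2 or p3), w0   [neg-implies-rule on 1]
3. not Box Dia (not p2 or p3), w0   [neg-implies-rule on 1]
4. not p2 or p3, w1   [Dia-rule on 2: fresh world w1, w0Rw1]
5. p3, w1   [or-rule on 4 (branches; this branch)]
6. not Dia (not p2 or p3), w2   [neg-Box-rule on 3: fresh world w2, w0Rw2]
7. not (not p2 or p3), w2   [neg-Dia-rule on 6 via w2Rw2]
8. p2, w2   [neg-or-rule on 7]
9. not p3, w2   [neg-or-rule on 7]
Accessibility: w0Rw0, w0Rw1, w0Rw2, w1Rw1, w2Rw2
Complete open branch: countermodel on an S4-frame, so not valid in S4, nor in K, T (the same frame is also a K-frame and a T-frame).
S5-tableau for the negation not (Dia (not p2 or p3) implies Box Dia (not p2 or p3)):
1. not (Dia (not p2 or p3) implies Box Dia (not p2 or p3)), w0
2. Dia (not p2 or p3), w0   [neg-implies-rule on 1]
3. not Box Dia (not p2 or p3), w0   [neg-implies-rule on 1]
4. not p2 or p3, w1   [Dia-rule on 2: fresh world w1, w0Rw1]
5. p3, w1   [or-rule on 4 (branches; this branch)]
6. not Dia (not p2 or p3), w2   [neg-Box-rule on 3: fresh world w2, w0Rw2]
7. not (not p2 or p3), w0   [neg-Dia-rule on 6 via w2Rw0]
8. p2, w0   [neg-or-rule on 7]
9. not p3, w0   [neg-or-rule on 7]
10. not (not p2 or p3), w1   [neg-Dia-rule on 6 via w2Rw1]
11. p2, w1   [neg-or-rule on 10]
12. not p3, w1   [neg-or-rule on 10]
Accessibility: w0Rw0, w0Rw1, w0Rw2, w1Rw0, w1Rw1, w1Rw2, w2Rw0, w2Rw1, w2Rw2
Branch closes: p3 and not p3 both at w1.
Every branch closes (one shown): valid in S5.

S5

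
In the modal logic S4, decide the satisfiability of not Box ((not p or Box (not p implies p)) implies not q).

1. not Box ((not p or Box (not p implies p)) implies not q), 0
2. not ((not p or Box (not p implies p)) implies not q), 1   [neg-Box-rule on 1: fresh world 1, 0R1]
3. not p or Box (not p implies p), 1   [neg-implies-rule on 2]
4. q, 1   [neg-implies-rule on 2]
5. Box (not p implies p), 1   [or-rule on 3 (branches; this branch)]
6. not p implies p, 1   [Box-rule on 5 via 1R1]
7. p, 1   [implies-rule on 6 (branches; this branch)]
Accessibility: 0R0, 0R1, 1R1

Satisfiable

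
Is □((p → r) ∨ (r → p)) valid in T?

Tableau for the negation ¬□((p → r) ∨ (r → p)):
1. ¬□((p → r) ∨ (r → p)), 0
2. ¬((p → r) ∨ (r → p)), 1
3. ¬(p → r), 1
4. ¬(r → p), 1
5. p, 1
6. ¬r, 1
7. r, 1
8. ¬p, 1
Accessibility: 0R0, 0R1, 1R1
Branch closes: r and ¬r both at 1.
Every branch of the negation's tableau closes; the branch above is one of them.

Yes, valid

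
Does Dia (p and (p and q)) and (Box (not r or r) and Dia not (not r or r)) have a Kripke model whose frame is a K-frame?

1. Dia (p and (p and q)) and (Box (not r or r) and Dia not (not r or r)), u
2. Dia (p and (p and q)), u   [and-rule on 1]
3. Box (not r or r) and Dia not (not r or r), u   [and-rule on 1]
4. Box (not r or r), u   [and-rule on 3]
5. Dia not (not r or r), u   [and-rule on 3]
6. p and (p and q), v   [Dia-rule on 2: fresh world v, uRv]
7. p, v   [and-rule on 6]
8. p and q, v   [and-rule on 6]
9. q, v   [and-rule on 8]
10. not r or r, v   [Box-rule on 4 via uRv]
11. r, v   [or-rule on 10 (branches; this branch)]
12. not (not r or r), w   [Dia-rule on 5: fresh world w, uRw]
13. r, w   [neg-or-rule on 12]
14. not r, w   [neg-or-rule on 12]
Accessibility: uRv, uRw
Branch closes: r and not r both at w.
Every branch closes; the branch above is one of them.

Unsatisfiable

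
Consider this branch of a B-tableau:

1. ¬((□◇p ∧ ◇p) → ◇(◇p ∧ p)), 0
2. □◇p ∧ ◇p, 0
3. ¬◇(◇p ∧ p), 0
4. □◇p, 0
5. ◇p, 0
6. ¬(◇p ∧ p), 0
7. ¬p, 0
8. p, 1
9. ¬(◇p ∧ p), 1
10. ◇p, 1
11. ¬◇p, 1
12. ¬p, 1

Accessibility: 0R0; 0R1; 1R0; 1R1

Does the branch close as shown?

Both p and ¬p appear at 1.

Yes, closed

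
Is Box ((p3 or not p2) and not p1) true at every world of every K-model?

Invalid (countermodel exists)

Tableau for the negation not Box ((p3 or not p2) and not p1):
1. not Box ((p3 or not p2) and not p1), w0
2. not ((p3 or not p2) and not p1), w1
3. p1, w1
Accessibility: w0Rw1
The negation has an open branch (countermodel exists).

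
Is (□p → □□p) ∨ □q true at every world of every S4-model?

Yes, valid

Tableau for the negation ¬((□p → □□p) ∨ □q):
1. ¬((□p → □□p) ∨ □q), w0
2. ¬(□p → □□p), w0   [¬∨-rule on 1]
3. ¬□q, w0   [¬∨-rule on 1]
4. □p, w0   [¬→-rule on 2]
5. ¬□□p, w0   [¬→-rule on 2]
6. p, w0   [□-rule on 4 via w0Rw0]
7. ¬q, w1   [¬□-rule on 3: fresh world w1, w0Rw1]
8. p, w1   [□-rule on 4 via w0Rw1]
9. ¬□p, w2   [¬□-rule on 5: fresh world w2, w0Rw2]
10. p, w2   [□-rule on 4 via w0Rw2]
11. ¬p, w3   [¬□-rule on 9: fresh world w3, w2Rw3]
12. p, w3   [□-rule on 4 via w0Rw3]
Accessibility: w0Rw0, w0Rw1, w0Rw2, w0Rw3, w1Rw1, w2Rw2, w2Rw3, w3Rw3
Branch closes: p and ¬p both at w3.
All branches of the negation close; one closing branch shown above.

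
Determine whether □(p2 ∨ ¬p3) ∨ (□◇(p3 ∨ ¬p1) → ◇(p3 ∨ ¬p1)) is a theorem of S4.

Tableau for the negation ¬(□(p2 ∨ ¬p3) ∨ (□◇(p3 ∨ ¬p1) → ◇(p3 ∨ ¬p1))):
1. ¬(□(p2 ∨ ¬p3) ∨ (□◇(p3 ∨ ¬p1) → ◇(p3 ∨ ¬p1))), 0
2. ¬□(p2 ∨ ¬p3), 0   [¬∨-rule on 1]
3. ¬(□◇(p3 ∨ ¬p1) → ◇(p3 ∨ ¬p1)), 0   [¬∨-rule on 1]
4. □◇(p3 ∨ ¬p1), 0   [¬→-rule on 3]
5. ¬◇(p3 ∨ ¬p1), 0   [¬→-rule on 3]
6. ◇(p3 ∨ ¬p1), 0   [□-rule on 4 via 0R0]
7. ¬(p3 ∨ ¬p1), 0   [¬◇-rule on 5 via 0R0]
8. ¬p3, 0   [¬∨-rule on 7]
9. p1, 0   [¬∨-rule on 7]
10. ¬(p2 ∨ ¬p3), 1   [¬□-rule on 2: fresh world 1, 0R1]
11. ¬p2, 1   [¬∨-rule on 10]
12. p3, 1   [¬∨-rule on 10]
13. ◇(p3 ∨ ¬p1), 1   [□-rule on 4 via 0R1]
14. ¬(p3 ∨ ¬p1), 1   [¬◇-rule on 5 via 0R1]
15. ¬p3, 1   [¬∨-rule on 14]
16. p1, 1   [¬∨-rule on 14]
Accessibility: 0R0, 0R1, 1R1
Branch closes: p3 and ¬p3 both at 1.
Every branch of the negation's tableau closes; the branch above is one of them.

Valid in S4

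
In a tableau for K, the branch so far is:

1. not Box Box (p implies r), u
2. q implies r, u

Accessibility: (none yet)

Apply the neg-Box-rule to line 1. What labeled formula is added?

a fresh world v with uRv, and not Box (p implies r) at v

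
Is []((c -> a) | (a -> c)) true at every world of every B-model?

Valid in B

Tableau for the negation ~[]((c -> a) | (a -> c)):
1. ~[]((c -> a) | (a -> c)), 0
2. ~((c -> a) | (a -> c)), 1
3. ~(c -> a), 1
4. ~(a -> c), 1
5. c, 1
6. ~a, 1
7. a, 1
8. ~c, 1
Accessibility: 0R0, 0R1, 1R0, 1R1
Branch closes: a and ~a both at 1.
All branches of the negation close; one closing branch shown above.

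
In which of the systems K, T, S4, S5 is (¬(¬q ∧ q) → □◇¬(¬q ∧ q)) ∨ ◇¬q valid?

T, S4, S5

T-tableau for the negation ¬((¬(¬q ∧ q) → □◇¬(¬q ∧ q)) ∨ ◇¬q):
1. ¬((¬(¬q ∧ q) → □◇¬(¬q ∧ q)) ∨ ◇¬q), w0
2. ¬(¬(¬q ∧ q) → □◇¬(¬q ∧ q)), w0
3. ¬◇¬q, w0
4. ¬(¬q ∧ q), w0
5. ¬□◇¬(¬q ∧ q), w0
6. q, w0
7. ¬◇¬(¬q ∧ q), w1
8. q, w1
9. ¬q ∧ q, w1
10. ¬q, w1
Accessibility: w0Rw0, w0Rw1, w1Rw1
Branch closes: q and ¬q both at w1.
Every branch closes (one shown): valid in T, hence also in S4, S5 (every theorem of T is a theorem of S4 and S5).
K-tableau for the negation ¬((¬(¬q ∧ q) → □◇¬(¬q ∧ q)) ∨ ◇¬q):
1. ¬((¬(¬q ∧ q) → □◇¬(¬q ∧ q)) ∨ ◇¬q), w0
2. ¬(¬(¬q ∧ q) → □◇¬(¬q ∧ q)), w0
3. ¬◇¬q, w0
4. ¬(¬q ∧ q), w0
5. ¬□◇¬(¬q ∧ q), w0
6. ¬q, w0
7. ¬◇¬(¬q ∧ q), w1
8. q, w1
Accessibility: w0Rw1
Complete open branch: countermodel on a K-frame, so not valid in K.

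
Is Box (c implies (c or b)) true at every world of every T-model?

Tableau for the negation not Box (c implies (c or b)):
1. not Box (c implies (c or b)), 0
2. not (c implies (c or b)), 1
3. c, 1
4. not (c or b), 1
5. not c, 1
6. not b, 1
Accessibility: 0R0, 0R1, 1R1
Branch closes: c and not c both at 1.
Every branch of the negation's tableau closes; the branch above is one of them.

Yes, valid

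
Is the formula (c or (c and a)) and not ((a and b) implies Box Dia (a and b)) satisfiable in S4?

Yes, satisfiable

1. (c or (c and a)) and not ((a and b) implies Box Dia (a and b)), w0
2. c or (c and a), w0
3. not ((a and b) implies Box Dia (a and b)), w0
4. a and b, w0
5. not Box Dia (a and b), w0
6. a, w0
7. b, w0
8. c and a, w0
9. c, w0
10. not Dia (a and b), w1
11. not (a and b), w1
12. not b, w1
Accessibility: w0Rw0, w0Rw1, w1Rw1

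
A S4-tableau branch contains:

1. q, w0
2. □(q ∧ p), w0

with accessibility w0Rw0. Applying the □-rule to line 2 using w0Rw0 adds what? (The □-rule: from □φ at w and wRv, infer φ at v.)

q ∧ p, w0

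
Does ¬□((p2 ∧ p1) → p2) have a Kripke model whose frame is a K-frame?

No, unsatisfiable

1. ¬□((p2 ∧ p1) → p2), 0
2. ¬((p2 ∧ p1) → p2), 1   [¬□-rule on 1: fresh world 1, 0R1]
3. p2 ∧ p1, 1   [¬→-rule on 2]
4. ¬p2, 1   [¬→-rule on 2]
5. p2, 1   [∧-rule on 3]
6. p1, 1   [∧-rule on 3]
Accessibility: 0R1
Branch closes: p2 and ¬p2 both at 1.
Every branch closes; the branch above is one of them.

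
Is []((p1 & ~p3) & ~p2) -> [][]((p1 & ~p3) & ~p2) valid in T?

Tableau for the negation ~([]((p1 & ~p3) & ~p2) -> [][]((p1 & ~p3) & ~p2)):
1. ~([]((p1 & ~p3) & ~p2) -> [][]((p1 & ~p3) & ~p2)), u
2. []((p1 & ~p3) & ~p2), u   [~->-rule on 1]
3. ~[][]((p1 & ~p3) & ~p2), u   [~->-rule on 1]
4. (p1 & ~p3) & ~p2, u   [[]-rule on 2 via uRu]
5. p1 & ~p3, u   [&-rule on 4]
6. ~p2, u   [&-rule on 4]
7. p1, u   [&-rule on 5]
8. ~p3, u   [&-rule on 5]
9. ~[]((p1 & ~p3) & ~p2), v   [~[]-rule on 3: fresh world v, uRv]
10. (p1 & ~p3) & ~p2, v   [[]-rule on 2 via uRv]
11. p1 & ~p3, v   [&-rule on 10]
12. ~p2, v   [&-rule on 10]
13. p1, v   [&-rule on 11]
14. ~p3, v   [&-rule on 11]
15. ~((p1 & ~p3) & ~p2), w   [~[]-rule on 9: fresh world w, vRw]
16. p2, w   [~&-rule on 15 (branches; this branch)]
Accessibility: uRu, uRv, vRv, vRw, wRw
The negation has an open branch (countermodel exists).

No, not valid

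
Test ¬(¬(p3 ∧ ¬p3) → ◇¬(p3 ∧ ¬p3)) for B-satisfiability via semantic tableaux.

Unsatisfiable

1. ¬(¬(p3 ∧ ¬p3) → ◇¬(p3 ∧ ¬p3)), w0
2. ¬(p3 ∧ ¬p3), w0
3. ¬◇¬(p3 ∧ ¬p3), w0
4. p3 ∧ ¬p3, w0
5. p3, w0
6. ¬p3, w0
Accessibility: w0Rw0
Branch closes: p3 and ¬p3 both at w0.
(One branch shown.) All branches close.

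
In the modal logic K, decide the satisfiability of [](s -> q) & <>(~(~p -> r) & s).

1. [](s -> q) & <>(~(~p -> r) & s), w0
2. [](s -> q), w0
3. <>(~(~p -> r) & s), w0
4. ~(~p -> r) & s, w1
5. ~(~p -> r), w1
6. s, w1
7. ~p, w1
8. ~r, w1
9. s -> q, w1
10. q, w1
Accessibility: w0Rw1

Yes, satisfiable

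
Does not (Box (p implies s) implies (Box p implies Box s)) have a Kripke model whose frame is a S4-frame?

Unsatisfiable

1. not (Box (p implies s) implies (Box p implies Box s)), u
2. Box (p implies s), u
3. not (Box p implies Box s), u
4. Box p, u
5. not Box s, u
6. p implies s, u
7. p, u
8. s, u
9. not s, v
10. p implies s, v
11. p, v
12. s, v
Accessibility: uRu, uRv, vRv
Branch closes: s and not s both at v.
Every branch closes; the branch above is one of them.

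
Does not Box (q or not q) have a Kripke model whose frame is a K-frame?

1. not Box (q or not q), w0
2. not (q or not q), w1
3. not q, w1
4. q, w1
Accessibility: w0Rw1
Branch closes: q and not q both at w1.
(One branch shown.) All branches close.

Unsatisfiable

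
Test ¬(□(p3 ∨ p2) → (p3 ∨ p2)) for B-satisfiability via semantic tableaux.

1. ¬(□(p3 ∨ p2) → (p3 ∨ p2)), w0
2. □(p3 ∨ p2), w0
3. ¬(p3 ∨ p2), w0
4. ¬p3, w0
5. ¬p2, w0
6. p3 ∨ p2, w0
7. p2, w0
Accessibility: w0Rw0
Branch closes: p2 and ¬p2 both at w0.
(One branch shown.) All branches close.

Unsatisfiable (every branch closes)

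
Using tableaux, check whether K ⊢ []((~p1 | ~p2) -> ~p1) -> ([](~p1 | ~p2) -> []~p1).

Valid in K

Tableau for the negation ~([]((~p1 | ~p2) -> ~p1) -> ([](~p1 | ~p2) -> []~p1)):
1. ~([]((~p1 | ~p2) -> ~p1) -> ([](~p1 | ~p2) -> []~p1)), 0
2. []((~p1 | ~p2) -> ~p1), 0   [~->-rule on 1]
3. ~([](~p1 | ~p2) -> []~p1), 0   [~->-rule on 1]
4. [](~p1 | ~p2), 0   [~->-rule on 3]
5. ~[]~p1, 0   [~->-rule on 3]
6. p1, 1   [~[]-rule on 5: fresh world 1, 0R1]
7. (~p1 | ~p2) -> ~p1, 1   [[]-rule on 2 via 0R1]
8. ~p1 | ~p2, 1   [[]-rule on 4 via 0R1]
9. ~(~p1 | ~p2), 1   [->-rule on 7 (branches; this branch)]
10. p2, 1   [~|-rule on 9]
11. ~p2, 1   [|-rule on 8 (branches; this branch)]
Accessibility: 0R1
Branch closes: p2 and ~p2 both at 1.
All branches of the negation close; one closing branch shown above.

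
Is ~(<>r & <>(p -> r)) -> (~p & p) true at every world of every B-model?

Invalid (countermodel exists)

Tableau for the negation ~(~(<>r & <>(p -> r)) -> (~p & p)):
1. ~(~(<>r & <>(p -> r)) -> (~p & p)), 0
2. ~(<>r & <>(p -> r)), 0   [~->-rule on 1]
3. ~(~p & p), 0   [~->-rule on 1]
4. ~<>(p -> r), 0   [~&-rule on 2 (branches; this branch)]
5. ~(p -> r), 0   [~<>-rule on 4 via 0R0]
6. p, 0   [~->-rule on 5]
7. ~r, 0   [~->-rule on 5]
Accessibility: 0R0
The negation has an open branch (countermodel exists).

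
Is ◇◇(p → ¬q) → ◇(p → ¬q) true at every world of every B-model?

Tableau for the negation ¬(◇◇(p → ¬q) → ◇(p → ¬q)):
1. ¬(◇◇(p → ¬q) → ◇(p → ¬q)), 0
2. ◇◇(p → ¬q), 0
3. ¬◇(p → ¬q), 0
4. ¬(p → ¬q), 0
5. p, 0
6. q, 0
7. ◇(p → ¬q), 1
8. ¬(p → ¬q), 1
9. p, 1
10. q, 1
11. p → ¬q, 2
12. ¬q, 2
Accessibility: 0R0, 0R1, 1R0, 1R1, 1R2, 2R1, 2R2
The negation has an open branch (countermodel exists).

Not valid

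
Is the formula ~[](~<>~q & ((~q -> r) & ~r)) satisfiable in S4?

Yes, satisfiable

1. ~[](~<>~q & ((~q -> r) & ~r)), w0
2. ~(~<>~q & ((~q -> r) & ~r)), w1
3. ~((~q -> r) & ~r), w1
4. r, w1
Accessibility: w0Rw0, w0Rw1, w1Rw1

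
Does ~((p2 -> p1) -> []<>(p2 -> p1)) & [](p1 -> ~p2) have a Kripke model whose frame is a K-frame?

1. ~((p2 -> p1) -> []<>(p2 -> p1)) & [](p1 -> ~p2), 0
2. ~((p2 -> p1) -> []<>(p2 -> p1)), 0   [&-rule on 1]
3. [](p1 -> ~p2), 0   [&-rule on 1]
4. p2 -> p1, 0   [~->-rule on 2]
5. ~[]<>(p2 -> p1), 0   [~->-rule on 2]
6. p1, 0   [->-rule on 4 (branches; this branch)]
7. ~<>(p2 -> p1), 1   [~[]-rule on 5: fresh world 1, 0R1]
8. p1 -> ~p2, 1   [[]-rule on 3 via 0R1]
9. ~p2, 1   [->-rule on 8 (branches; this branch)]
Accessibility: 0R1

Yes, satisfiable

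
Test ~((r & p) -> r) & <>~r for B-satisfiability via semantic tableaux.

1. ~((r & p) -> r) & <>~r, w0
2. ~((r & p) -> r), w0   [&-rule on 1]
3. <>~r, w0   [&-rule on 1]
4. r & p, w0   [~->-rule on 2]
5. ~r, w0   [~->-rule on 2]
6. r, w0   [&-rule on 4]
7. p, w0   [&-rule on 4]
Accessibility: w0Rw0
Branch closes: r and ~r both at w0.
All branches of the tableau close; one closing branch shown above.

No, unsatisfiable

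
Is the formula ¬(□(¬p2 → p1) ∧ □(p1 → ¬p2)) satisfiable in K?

Yes, satisfiable

1. ¬(□(¬p2 → p1) ∧ □(p1 → ¬p2)), 0
2. ¬□(p1 → ¬p2), 0
3. ¬(p1 → ¬p2), 1
4. p1, 1
5. p2, 1
Accessibility: 0R1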